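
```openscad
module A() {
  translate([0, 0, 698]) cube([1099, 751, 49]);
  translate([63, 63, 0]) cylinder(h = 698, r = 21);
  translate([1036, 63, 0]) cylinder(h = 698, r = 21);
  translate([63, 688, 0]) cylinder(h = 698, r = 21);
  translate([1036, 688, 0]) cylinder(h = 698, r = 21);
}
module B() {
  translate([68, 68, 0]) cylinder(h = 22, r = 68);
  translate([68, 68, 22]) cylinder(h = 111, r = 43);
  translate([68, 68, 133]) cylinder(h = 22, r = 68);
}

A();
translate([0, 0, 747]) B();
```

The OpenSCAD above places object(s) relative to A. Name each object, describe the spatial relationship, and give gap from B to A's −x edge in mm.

A is a table. B is a spool. The spool is on top of the table. The gap from the spool to the table's −x edge is 0 mm.

The spool's min-x is at 0; the table's min-x is 0; gap = 0 mm.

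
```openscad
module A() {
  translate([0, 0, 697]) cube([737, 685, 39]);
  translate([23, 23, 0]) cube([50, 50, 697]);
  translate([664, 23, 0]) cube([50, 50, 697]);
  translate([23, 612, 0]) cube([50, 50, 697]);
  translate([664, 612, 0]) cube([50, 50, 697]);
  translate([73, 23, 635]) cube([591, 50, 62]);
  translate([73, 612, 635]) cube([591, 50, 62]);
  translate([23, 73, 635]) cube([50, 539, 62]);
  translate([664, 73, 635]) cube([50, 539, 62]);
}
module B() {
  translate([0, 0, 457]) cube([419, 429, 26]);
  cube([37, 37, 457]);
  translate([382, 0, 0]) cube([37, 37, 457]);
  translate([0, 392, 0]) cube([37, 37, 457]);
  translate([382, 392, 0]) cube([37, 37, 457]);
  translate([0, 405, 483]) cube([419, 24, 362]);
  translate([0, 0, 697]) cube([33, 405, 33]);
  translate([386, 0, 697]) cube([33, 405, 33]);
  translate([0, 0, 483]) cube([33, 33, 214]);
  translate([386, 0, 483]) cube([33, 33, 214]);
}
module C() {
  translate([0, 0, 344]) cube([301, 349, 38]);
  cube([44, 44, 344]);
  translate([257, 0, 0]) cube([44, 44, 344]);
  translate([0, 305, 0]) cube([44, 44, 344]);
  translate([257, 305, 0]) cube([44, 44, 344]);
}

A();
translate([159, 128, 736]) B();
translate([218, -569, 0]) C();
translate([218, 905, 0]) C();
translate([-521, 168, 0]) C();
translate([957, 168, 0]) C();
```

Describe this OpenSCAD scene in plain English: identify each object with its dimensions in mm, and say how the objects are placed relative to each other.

A is a rectangular dining table. The top is 737×685×39 mm with its upper surface at z = 736 mm. It stands on four 50×50 mm square legs, each inset 23 mm from the nearest pair of top edges, running from the floor to the underside of the top. Four apron rails, 50 mm thick and 62 mm tall, run between adjacent legs with their top edges flush with the underside of the top and their outer faces flush with the legs' outer faces.

B is a chair: 419×429 mm seat, 26 mm thick, top at z = 483 mm, on four 37 mm square corner legs flush with the seat edges. A 24 mm thick backrest slab spans the full seat width, extending 362 mm above the seat top, its back face flush with the seat's +y edge. Two armrests of 33×33 mm section run along each side from the seat's front edge to the front of the backrest, top faces 247 mm above the seat top and outer faces flush with the seat's x-edges; a 33×33 mm post under the front of each armrest stands on the seat at the front corner.

C is a four-legged stool. The seat is a 301×349×38 mm slab whose top surface is at z = 382 mm; four square legs, each 44×44 mm in cross-section, run from the floor (z = 0) to the underside of the seat, each flush with a corner of the seat.

The chair is on top of the table, centred. Four stools sit around the table at the −y, +y, −x, +x sides.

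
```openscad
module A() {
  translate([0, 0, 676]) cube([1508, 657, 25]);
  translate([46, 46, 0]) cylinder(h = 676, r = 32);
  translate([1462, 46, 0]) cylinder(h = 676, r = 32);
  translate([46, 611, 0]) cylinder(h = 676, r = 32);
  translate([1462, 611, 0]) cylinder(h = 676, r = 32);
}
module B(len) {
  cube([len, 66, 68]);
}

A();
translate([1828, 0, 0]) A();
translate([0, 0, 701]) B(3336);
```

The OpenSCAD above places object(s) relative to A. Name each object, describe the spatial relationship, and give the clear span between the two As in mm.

Second table starts at x = 1828; first ends at x = 1508; clear span = 1828 − 1508 = 320 mm.

A is a table. B is a beam. A beam spans the tops of two tables. The clear span between the two tables is 320 mm.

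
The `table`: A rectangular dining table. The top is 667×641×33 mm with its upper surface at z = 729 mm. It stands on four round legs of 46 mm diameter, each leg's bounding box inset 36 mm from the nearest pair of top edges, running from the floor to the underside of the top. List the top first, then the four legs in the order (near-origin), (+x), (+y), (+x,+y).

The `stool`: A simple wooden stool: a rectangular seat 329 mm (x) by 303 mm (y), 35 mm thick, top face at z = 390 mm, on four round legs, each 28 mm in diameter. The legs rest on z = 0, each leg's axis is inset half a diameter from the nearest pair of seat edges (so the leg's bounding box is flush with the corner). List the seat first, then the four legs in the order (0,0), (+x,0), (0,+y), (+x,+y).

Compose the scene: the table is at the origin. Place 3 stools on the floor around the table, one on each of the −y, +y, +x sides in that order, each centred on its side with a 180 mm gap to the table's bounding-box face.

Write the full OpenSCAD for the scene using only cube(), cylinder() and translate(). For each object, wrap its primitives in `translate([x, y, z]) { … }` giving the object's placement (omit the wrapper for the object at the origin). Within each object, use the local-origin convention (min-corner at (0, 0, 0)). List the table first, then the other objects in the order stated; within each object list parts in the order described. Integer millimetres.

translate([0, 0, 696]) cube([667, 641, 33]);
translate([59, 59, 0]) cylinder(h = 696, r = 23);
translate([608, 59, 0]) cylinder(h = 696, r = 23);
translate([59, 582, 0]) cylinder(h = 696, r = 23);
translate([608, 582, 0]) cylinder(h = 696, r = 23);
translate([169, -483, 0]) {
  translate([0, 0, 355]) cube([329, 303, 35]);
  translate([14, 14, 0]) cylinder(h = 355, r = 14);
  translate([315, 14, 0]) cylinder(h = 355, r = 14);
  translate([14, 289, 0]) cylinder(h = 355, r = 14);
  translate([315, 289, 0]) cylinder(h = 355, r = 14);
}
translate([169, 821, 0]) {
  translate([0, 0, 355]) cube([329, 303, 35]);
  translate([14, 14, 0]) cylinder(h = 355, r = 14);
  translate([315, 14, 0]) cylinder(h = 355, r = 14);
  translate([14, 289, 0]) cylinder(h = 355, r = 14);
  translate([315, 289, 0]) cylinder(h = 355, r = 14);
}
translate([847, 169, 0]) {
  translate([0, 0, 355]) cube([329, 303, 35]);
  translate([14, 14, 0]) cylinder(h = 355, r = 14);
  translate([315, 14, 0]) cylinder(h = 355, r = 14);
  translate([14, 289, 0]) cylinder(h = 355, r = 14);
  translate([315, 289, 0]) cylinder(h = 355, r = 14);
}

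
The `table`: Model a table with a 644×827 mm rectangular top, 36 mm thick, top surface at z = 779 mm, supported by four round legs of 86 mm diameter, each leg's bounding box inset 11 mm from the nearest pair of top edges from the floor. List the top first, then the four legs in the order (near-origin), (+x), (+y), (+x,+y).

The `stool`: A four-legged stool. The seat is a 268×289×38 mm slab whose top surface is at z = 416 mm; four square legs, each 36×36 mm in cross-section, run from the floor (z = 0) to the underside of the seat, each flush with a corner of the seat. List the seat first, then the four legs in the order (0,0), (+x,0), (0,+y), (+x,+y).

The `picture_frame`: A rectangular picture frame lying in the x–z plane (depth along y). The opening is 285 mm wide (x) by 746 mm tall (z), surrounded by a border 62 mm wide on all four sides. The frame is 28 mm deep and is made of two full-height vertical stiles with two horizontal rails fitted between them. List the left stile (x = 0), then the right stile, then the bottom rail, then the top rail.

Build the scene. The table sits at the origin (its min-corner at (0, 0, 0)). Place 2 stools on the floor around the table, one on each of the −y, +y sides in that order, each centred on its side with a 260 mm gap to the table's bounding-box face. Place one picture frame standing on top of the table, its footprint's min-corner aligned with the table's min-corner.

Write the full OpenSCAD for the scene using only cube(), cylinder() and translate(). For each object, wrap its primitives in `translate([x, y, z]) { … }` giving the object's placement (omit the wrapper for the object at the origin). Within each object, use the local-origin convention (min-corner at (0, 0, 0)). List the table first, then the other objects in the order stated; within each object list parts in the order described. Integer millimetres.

translate([0, 0, 743]) cube([644, 827, 36]);
translate([54, 54, 0]) cylinder(h = 743, r = 43);
translate([590, 54, 0]) cylinder(h = 743, r = 43);
translate([54, 773, 0]) cylinder(h = 743, r = 43);
translate([590, 773, 0]) cylinder(h = 743, r = 43);
translate([188, -549, 0]) {
  translate([0, 0, 378]) cube([268, 289, 38]);
  cube([36, 36, 378]);
  translate([232, 0, 0]) cube([36, 36, 378]);
  translate([0, 253, 0]) cube([36, 36, 378]);
  translate([232, 253, 0]) cube([36, 36, 378]);
}
translate([188, 1087, 0]) {
  translate([0, 0, 378]) cube([268, 289, 38]);
  cube([36, 36, 378]);
  translate([232, 0, 0]) cube([36, 36, 378]);
  translate([0, 253, 0]) cube([36, 36, 378]);
  translate([232, 253, 0]) cube([36, 36, 378]);
}
translate([0, 0, 779]) {
  cube([62, 28, 870]);
  translate([347, 0, 0]) cube([62, 28, 870]);
  translate([62, 0, 0]) cube([285, 28, 62]);
  translate([62, 0, 808]) cube([285, 28, 62]);
}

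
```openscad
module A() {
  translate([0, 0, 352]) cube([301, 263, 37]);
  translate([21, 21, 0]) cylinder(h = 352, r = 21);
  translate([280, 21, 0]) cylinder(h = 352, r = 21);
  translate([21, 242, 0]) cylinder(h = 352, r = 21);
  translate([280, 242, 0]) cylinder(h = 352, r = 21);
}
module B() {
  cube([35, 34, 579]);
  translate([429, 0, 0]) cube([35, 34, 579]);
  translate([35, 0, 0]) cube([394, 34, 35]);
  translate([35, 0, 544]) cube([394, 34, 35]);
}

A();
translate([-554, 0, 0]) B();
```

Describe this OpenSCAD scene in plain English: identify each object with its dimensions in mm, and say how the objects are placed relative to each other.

A is a simple wooden stool: a rectangular seat 301 mm (x) by 263 mm (y), 37 mm thick, top face at z = 389 mm, on four round legs, each 42 mm in diameter. The legs rest on z = 0, each leg's axis is inset half a diameter from the nearest pair of seat edges (so the leg's bounding box is flush with the corner).

B is a rectangular picture frame lying in the x–z plane (depth along y). The opening is 394 mm wide (x) by 509 mm tall (z), surrounded by a border 35 mm wide on all four sides. The frame is 34 mm deep and is made of two full-height vertical stiles with two horizontal rails fitted between them.

The picture frame is on the floor beside the stool on its −x side.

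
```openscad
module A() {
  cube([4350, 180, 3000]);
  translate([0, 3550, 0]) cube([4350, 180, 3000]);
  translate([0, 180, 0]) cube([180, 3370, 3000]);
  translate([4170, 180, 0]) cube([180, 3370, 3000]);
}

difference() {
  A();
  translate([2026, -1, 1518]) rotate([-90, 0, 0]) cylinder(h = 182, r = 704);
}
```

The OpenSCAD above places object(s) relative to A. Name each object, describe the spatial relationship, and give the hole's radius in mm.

A is a house frame. The house frame has a circular hole through its front wall. The hole's radius is 704 mm.

The subtracted cylinder has r = 704 mm.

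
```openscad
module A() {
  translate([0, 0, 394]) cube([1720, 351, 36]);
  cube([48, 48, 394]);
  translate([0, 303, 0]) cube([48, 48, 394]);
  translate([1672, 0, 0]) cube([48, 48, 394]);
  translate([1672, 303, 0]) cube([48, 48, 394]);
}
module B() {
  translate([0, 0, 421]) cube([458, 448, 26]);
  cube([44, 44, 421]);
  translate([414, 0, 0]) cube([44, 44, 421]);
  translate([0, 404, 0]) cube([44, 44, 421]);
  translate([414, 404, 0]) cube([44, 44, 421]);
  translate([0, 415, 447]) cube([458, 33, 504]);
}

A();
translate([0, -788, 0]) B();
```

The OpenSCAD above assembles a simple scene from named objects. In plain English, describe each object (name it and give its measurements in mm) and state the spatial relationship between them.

A is a long wooden bench with a 1720 mm (x) × 351 mm (y) seat, 36 mm thick, its top surface 430 mm above the floor. Four 48 mm square legs at the seat corners, flush with the edges, run from z = 0 to the seat underside.

B is a chair: 458×448 mm seat, 26 mm thick, top at z = 447 mm, on four 44 mm square corner legs flush with the seat edges. A 33 mm thick backrest slab spans the full seat width, extending 504 mm above the seat top, its back face flush with the seat's +y edge.

The chair is on the floor beside the bench on its −y side.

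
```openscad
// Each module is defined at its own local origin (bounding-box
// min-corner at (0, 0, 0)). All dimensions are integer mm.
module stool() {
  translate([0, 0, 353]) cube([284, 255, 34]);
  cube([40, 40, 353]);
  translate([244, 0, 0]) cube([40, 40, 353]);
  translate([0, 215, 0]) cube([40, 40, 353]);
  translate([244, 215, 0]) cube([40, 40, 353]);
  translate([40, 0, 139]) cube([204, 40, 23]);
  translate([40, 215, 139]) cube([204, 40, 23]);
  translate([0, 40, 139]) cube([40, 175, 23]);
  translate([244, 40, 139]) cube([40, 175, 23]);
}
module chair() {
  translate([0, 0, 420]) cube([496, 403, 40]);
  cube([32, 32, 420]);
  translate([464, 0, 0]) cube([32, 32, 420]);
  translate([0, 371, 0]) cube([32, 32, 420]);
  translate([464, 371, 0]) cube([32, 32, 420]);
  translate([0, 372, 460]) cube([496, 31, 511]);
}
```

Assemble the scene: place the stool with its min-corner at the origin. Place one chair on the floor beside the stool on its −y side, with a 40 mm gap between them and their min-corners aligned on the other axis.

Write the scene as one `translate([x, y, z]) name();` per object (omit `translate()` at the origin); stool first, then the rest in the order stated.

stool();
translate([0, -443, 0]) chair();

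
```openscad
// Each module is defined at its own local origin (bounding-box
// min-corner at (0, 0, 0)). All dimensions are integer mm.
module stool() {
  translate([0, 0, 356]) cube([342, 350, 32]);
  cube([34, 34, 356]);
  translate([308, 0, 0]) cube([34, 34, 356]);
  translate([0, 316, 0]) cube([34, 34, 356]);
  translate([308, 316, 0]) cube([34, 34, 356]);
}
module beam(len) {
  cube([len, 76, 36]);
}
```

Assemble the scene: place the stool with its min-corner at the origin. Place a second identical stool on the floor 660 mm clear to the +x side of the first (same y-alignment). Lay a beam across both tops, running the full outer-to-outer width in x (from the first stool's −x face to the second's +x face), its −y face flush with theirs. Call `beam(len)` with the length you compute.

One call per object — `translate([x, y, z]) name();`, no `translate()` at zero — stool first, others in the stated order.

stool();
translate([1002, 0, 0]) stool();
translate([0, 0, 388]) beam(1344);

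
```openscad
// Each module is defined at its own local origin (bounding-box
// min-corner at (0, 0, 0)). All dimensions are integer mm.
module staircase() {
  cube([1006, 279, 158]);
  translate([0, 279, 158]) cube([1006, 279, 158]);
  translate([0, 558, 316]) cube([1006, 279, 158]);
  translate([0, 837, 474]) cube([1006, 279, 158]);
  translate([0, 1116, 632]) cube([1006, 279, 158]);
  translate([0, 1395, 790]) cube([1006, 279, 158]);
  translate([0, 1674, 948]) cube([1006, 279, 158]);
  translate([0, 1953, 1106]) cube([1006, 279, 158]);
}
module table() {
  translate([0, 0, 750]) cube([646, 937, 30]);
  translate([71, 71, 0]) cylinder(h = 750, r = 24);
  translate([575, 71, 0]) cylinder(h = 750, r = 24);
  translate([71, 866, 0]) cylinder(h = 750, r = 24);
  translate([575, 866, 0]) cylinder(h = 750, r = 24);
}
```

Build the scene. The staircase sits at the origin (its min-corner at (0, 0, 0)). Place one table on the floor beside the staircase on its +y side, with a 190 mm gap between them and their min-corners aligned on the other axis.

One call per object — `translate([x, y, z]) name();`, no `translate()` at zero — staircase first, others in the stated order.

staircase();
translate([0, 2422, 0]) table();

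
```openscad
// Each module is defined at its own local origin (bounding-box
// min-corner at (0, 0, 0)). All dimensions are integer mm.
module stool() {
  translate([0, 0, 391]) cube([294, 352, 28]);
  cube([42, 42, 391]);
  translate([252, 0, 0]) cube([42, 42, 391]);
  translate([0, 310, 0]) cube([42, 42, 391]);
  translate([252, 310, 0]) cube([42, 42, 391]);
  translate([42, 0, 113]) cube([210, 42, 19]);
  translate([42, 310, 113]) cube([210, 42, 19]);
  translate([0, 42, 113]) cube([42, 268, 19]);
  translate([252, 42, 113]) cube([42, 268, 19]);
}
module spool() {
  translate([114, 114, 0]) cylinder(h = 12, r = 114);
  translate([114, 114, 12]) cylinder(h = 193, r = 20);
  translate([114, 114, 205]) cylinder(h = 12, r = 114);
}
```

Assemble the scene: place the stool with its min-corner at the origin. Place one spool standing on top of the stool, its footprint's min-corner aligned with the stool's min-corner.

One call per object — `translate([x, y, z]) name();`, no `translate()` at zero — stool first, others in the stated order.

stool();
translate([0, 0, 419]) spool();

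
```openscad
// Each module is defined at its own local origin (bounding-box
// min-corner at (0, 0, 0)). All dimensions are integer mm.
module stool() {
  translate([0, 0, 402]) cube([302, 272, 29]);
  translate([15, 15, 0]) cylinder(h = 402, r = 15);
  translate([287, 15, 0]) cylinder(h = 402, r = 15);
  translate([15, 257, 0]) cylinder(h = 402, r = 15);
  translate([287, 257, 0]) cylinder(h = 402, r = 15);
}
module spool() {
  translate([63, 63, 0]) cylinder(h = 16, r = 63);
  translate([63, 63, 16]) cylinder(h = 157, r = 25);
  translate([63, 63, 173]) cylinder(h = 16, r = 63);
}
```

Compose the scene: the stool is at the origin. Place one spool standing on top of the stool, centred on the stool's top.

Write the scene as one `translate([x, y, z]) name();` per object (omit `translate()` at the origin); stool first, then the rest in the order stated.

stool();
translate([88, 73, 431]) spool();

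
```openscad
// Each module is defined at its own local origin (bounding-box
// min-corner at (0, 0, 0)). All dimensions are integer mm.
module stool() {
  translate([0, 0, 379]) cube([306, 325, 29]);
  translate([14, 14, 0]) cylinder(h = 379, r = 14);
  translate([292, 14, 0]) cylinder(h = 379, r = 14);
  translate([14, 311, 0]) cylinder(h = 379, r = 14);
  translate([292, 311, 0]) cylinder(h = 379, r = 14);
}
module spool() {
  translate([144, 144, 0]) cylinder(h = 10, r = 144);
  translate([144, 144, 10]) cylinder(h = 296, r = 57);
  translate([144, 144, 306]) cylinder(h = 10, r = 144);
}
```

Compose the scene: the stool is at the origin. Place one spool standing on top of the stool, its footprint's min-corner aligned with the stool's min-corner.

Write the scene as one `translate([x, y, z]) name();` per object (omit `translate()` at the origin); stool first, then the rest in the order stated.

stool();
translate([0, 0, 408]) spool();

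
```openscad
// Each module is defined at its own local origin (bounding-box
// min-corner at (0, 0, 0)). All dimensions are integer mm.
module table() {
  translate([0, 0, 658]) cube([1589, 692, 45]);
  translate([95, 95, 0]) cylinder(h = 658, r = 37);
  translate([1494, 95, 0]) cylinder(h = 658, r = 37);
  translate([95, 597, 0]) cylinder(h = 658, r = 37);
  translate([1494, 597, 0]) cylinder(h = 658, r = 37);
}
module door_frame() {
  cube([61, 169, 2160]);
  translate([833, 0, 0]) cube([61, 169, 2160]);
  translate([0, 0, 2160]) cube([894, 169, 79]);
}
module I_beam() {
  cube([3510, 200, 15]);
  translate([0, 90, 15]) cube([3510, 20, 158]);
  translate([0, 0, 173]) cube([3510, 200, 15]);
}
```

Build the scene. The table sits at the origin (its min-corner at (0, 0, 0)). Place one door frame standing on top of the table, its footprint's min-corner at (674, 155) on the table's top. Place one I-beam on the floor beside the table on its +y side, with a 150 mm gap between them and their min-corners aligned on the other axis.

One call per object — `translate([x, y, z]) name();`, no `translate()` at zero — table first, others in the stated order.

table();
translate([674, 155, 703]) door_frame();
translate([0, 842, 0]) I_beam();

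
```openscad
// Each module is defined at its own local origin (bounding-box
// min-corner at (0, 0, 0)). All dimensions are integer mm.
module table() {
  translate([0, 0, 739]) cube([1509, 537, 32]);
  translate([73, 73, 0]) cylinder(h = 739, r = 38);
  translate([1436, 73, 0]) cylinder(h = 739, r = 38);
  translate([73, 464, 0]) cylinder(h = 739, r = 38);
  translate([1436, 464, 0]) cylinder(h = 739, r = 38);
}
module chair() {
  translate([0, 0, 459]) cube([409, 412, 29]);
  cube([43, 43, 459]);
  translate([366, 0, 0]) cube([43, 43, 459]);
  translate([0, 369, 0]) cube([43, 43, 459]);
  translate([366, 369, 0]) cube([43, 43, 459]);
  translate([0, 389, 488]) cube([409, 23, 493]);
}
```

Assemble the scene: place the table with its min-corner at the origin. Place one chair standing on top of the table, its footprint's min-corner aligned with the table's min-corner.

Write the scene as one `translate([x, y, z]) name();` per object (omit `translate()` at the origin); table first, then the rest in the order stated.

table();
translate([0, 0, 771]) chair();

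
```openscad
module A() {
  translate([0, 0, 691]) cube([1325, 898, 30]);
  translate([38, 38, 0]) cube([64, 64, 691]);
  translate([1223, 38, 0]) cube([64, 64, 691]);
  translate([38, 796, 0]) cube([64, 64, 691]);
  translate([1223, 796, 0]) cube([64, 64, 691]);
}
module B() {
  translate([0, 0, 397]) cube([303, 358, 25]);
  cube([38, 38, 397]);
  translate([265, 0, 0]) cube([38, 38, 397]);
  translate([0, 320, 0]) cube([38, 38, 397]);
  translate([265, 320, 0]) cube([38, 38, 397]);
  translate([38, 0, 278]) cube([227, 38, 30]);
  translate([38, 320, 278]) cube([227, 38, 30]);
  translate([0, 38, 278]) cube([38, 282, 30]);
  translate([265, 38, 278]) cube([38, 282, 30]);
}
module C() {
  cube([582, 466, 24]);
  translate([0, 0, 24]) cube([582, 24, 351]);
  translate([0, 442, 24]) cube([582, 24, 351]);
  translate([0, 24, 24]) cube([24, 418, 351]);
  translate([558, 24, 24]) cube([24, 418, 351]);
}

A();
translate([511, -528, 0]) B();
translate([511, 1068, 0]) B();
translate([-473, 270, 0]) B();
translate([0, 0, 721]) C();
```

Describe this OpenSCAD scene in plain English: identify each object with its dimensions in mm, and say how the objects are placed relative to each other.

A is a table with a 1325×898 mm rectangular top, 30 mm thick, top surface at z = 721 mm, supported by four 64×64 mm square legs, each inset 38 mm from the nearest pair of top edges, running from the floor.

B is a simple wooden stool: a rectangular seat 303 mm (x) by 358 mm (y), 25 mm thick, top face at z = 422 mm, on four square legs, each 38×38 mm in cross-section. The legs rest on z = 0, each flush with a corner of the seat. Four stretchers, 38 mm wide and 30 mm tall, connect adjacent legs with their undersides at z = 278 mm, each running between the inner faces of the legs it joins and aligned with the legs' outer faces on the other axis.

C is an open storage box with external size 582×466×375 mm and wall thickness 24 mm (the base is also 24 mm thick). The base covers the whole footprint; the four walls stand on the base, with the y-facing walls full-width and the x-facing walls fitting between their inner faces.

Three stools sit around the table at the −y, +y, −x sides. The open box is on top of the table.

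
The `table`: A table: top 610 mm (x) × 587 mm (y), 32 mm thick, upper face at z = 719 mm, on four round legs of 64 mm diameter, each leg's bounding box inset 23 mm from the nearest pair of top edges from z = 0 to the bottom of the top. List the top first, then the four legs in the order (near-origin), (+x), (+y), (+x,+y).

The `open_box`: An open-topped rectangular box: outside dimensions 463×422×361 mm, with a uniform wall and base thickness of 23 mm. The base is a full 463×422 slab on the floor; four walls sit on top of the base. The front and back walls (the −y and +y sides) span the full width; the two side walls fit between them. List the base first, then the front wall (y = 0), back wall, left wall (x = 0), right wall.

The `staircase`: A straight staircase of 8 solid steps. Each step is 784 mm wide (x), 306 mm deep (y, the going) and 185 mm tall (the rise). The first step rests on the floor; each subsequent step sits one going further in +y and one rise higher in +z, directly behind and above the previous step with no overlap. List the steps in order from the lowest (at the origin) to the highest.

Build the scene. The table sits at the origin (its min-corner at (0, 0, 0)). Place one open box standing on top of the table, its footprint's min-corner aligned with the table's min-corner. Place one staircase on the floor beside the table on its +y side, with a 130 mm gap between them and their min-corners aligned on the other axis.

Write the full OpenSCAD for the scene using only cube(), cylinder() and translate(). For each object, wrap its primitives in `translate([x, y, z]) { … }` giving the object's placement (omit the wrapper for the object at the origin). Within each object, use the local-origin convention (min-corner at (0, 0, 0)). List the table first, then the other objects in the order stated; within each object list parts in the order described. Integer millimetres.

translate([0, 0, 687]) cube([610, 587, 32]);
translate([55, 55, 0]) cylinder(h = 687, r = 32);
translate([555, 55, 0]) cylinder(h = 687, r = 32);
translate([55, 532, 0]) cylinder(h = 687, r = 32);
translate([555, 532, 0]) cylinder(h = 687, r = 32);
translate([0, 0, 719]) {
  cube([463, 422, 23]);
  translate([0, 0, 23]) cube([463, 23, 338]);
  translate([0, 399, 23]) cube([463, 23, 338]);
  translate([0, 23, 23]) cube([23, 376, 338]);
  translate([440, 23, 23]) cube([23, 376, 338]);
}
translate([0, 717, 0]) {
  cube([784, 306, 185]);
  translate([0, 306, 185]) cube([784, 306, 185]);
  translate([0, 612, 370]) cube([784, 306, 185]);
  translate([0, 918, 555]) cube([784, 306, 185]);
  translate([0, 1224, 740]) cube([784, 306, 185]);
  translate([0, 1530, 925]) cube([784, 306, 185]);
  translate([0, 1836, 1110]) cube([784, 306, 185]);
  translate([0, 2142, 1295]) cube([784, 306, 185]);
}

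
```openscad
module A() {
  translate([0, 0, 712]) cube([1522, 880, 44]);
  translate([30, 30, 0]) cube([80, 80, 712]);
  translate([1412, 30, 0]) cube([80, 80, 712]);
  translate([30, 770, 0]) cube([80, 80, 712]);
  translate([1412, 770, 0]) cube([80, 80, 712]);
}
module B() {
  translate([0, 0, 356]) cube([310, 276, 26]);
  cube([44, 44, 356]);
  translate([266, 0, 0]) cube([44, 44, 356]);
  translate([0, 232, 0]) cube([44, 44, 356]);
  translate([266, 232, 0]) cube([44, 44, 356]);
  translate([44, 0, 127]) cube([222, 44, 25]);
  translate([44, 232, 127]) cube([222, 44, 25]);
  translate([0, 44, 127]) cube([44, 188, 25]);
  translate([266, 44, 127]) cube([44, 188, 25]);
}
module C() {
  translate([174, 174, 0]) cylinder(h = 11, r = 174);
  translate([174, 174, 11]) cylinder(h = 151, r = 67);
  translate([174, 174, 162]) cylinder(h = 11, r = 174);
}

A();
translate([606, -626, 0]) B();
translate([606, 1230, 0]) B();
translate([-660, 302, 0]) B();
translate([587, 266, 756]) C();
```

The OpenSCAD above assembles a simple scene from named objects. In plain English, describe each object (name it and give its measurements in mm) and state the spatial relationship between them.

A is a table with a 1522×880 mm rectangular top, 44 mm thick, top surface at z = 756 mm, supported by four 80×80 mm square legs, each inset 30 mm from the nearest pair of top edges, running from the floor.

B is a simple wooden stool: a rectangular seat 310 mm (x) by 276 mm (y), 26 mm thick, top face at z = 382 mm, on four square legs, each 44×44 mm in cross-section. The legs rest on z = 0, each flush with a corner of the seat. Four stretchers, 44 mm wide and 25 mm tall, connect adjacent legs with their undersides at z = 127 mm, each running between the inner faces of the legs it joins and aligned with the legs' outer faces on the other axis.

C is a spool: two coaxial disc flanges of radius 174 mm and thickness 11 mm, joined by a core cylinder of radius 67 mm and height 151 mm. The lower flange rests on z = 0 and the three cylinders share a vertical axis.

Three stools sit around the table at the −y, +y, −x sides. The spool is on top of the table, centred.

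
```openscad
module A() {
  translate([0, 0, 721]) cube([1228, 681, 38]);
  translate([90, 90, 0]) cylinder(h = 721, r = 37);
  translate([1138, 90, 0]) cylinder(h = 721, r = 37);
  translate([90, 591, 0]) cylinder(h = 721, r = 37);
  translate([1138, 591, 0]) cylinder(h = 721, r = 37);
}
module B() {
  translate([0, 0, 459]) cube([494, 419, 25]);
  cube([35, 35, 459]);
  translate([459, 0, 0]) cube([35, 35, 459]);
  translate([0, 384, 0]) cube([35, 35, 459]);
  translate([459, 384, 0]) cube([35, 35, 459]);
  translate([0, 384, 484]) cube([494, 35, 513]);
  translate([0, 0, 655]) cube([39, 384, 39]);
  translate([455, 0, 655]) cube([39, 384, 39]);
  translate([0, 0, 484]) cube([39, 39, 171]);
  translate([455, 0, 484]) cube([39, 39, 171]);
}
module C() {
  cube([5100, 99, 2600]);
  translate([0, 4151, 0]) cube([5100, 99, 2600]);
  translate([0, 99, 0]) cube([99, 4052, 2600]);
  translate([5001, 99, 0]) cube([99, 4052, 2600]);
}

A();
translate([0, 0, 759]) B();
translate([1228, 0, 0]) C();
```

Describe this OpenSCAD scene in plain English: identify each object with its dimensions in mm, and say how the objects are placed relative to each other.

A is a table with a 1228×681 mm rectangular top, 38 mm thick, top surface at z = 759 mm, supported by four round legs of 74 mm diameter, each leg's bounding box inset 53 mm from the nearest pair of top edges, running from the floor.

B is a chair: 494×419 mm seat, 25 mm thick, top at z = 484 mm, on four 35 mm square corner legs flush with the seat edges. A 35 mm thick backrest slab spans the full seat width, extending 513 mm above the seat top, its back face flush with the seat's +y edge. Two armrests of 39×39 mm section run along each side from the seat's front edge to the front of the backrest, top faces 210 mm above the seat top and outer faces flush with the seat's x-edges; a 39×39 mm post under the front of each armrest stands on the seat at the front corner.

C is the wall frame of a small rectangular building: four walls, each 2600 mm tall and 99 mm thick, enclosing a footprint 5100 mm (x) by 4250 mm (y) outside-to-outside, with no floor or roof. The front and back walls (the −y and +y sides) span the full width; the two side walls fit between them.

The chair is on top of the table. The house frame is against the table's +x side, with their −y faces flush.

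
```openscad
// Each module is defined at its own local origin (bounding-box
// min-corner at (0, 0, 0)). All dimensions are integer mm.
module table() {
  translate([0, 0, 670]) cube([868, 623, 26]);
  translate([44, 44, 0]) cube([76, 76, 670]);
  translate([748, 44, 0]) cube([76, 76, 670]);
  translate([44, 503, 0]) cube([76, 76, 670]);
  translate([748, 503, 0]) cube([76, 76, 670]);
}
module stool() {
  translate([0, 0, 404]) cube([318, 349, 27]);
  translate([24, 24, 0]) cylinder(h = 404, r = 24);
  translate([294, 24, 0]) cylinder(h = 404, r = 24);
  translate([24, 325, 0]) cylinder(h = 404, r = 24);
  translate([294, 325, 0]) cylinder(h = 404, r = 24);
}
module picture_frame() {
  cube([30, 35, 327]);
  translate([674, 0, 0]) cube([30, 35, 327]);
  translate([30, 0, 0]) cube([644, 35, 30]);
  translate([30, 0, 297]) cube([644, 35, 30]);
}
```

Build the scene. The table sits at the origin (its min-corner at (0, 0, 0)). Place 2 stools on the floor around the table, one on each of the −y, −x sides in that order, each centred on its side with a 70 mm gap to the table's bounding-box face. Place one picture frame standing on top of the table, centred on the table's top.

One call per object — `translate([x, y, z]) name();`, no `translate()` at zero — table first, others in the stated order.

table();
translate([275, -419, 0]) stool();
translate([-388, 137, 0]) stool();
translate([82, 294, 696]) picture_frame();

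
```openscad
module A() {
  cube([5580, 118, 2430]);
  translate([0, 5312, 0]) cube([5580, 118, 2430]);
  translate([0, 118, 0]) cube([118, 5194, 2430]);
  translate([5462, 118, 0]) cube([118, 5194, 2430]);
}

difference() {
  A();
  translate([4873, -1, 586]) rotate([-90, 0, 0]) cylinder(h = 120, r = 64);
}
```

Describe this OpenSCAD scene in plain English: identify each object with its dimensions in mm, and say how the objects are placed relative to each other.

A is a box-shaped house frame (walls only): outside footprint 5580×5430 mm, wall height 2430 mm, wall thickness 118 mm. The two y-facing walls run the full x-width; the two x-facing walls fit between the inner faces of the y-facing walls.

The house frame has a circular hole of radius 64 mm through its front wall, centred at (x = 4873, z = 586).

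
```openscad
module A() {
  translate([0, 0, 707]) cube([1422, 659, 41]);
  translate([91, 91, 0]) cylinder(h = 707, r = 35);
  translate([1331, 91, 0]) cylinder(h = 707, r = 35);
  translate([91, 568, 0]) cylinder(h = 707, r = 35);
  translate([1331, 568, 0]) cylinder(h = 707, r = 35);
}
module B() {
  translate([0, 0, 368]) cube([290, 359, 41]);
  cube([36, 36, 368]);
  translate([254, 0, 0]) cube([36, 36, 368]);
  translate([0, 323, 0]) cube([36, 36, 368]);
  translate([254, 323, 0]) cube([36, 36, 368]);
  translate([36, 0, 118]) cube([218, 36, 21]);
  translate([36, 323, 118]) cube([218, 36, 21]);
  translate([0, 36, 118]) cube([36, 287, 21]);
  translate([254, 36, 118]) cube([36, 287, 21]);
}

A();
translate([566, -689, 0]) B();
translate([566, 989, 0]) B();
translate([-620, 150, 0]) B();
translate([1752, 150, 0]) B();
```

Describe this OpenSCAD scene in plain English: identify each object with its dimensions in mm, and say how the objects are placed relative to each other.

A is a table: top 1422 mm (x) × 659 mm (y), 41 mm thick, upper face at z = 748 mm, on four round legs of 70 mm diameter, each leg's bounding box inset 56 mm from the nearest pair of top edges, running from z = 0 to the bottom of the top.

B is a simple wooden stool: a rectangular seat 290 mm (x) by 359 mm (y), 41 mm thick, top face at z = 409 mm, on four square legs, each 36×36 mm in cross-section. The legs rest on z = 0, each flush with a corner of the seat. Four stretchers, 36 mm wide and 21 mm tall, connect adjacent legs with their undersides at z = 118 mm, each running between the inner faces of the legs it joins and aligned with the legs' outer faces on the other axis.

Four stools sit around the table at the −y, +y, −x, +x sides.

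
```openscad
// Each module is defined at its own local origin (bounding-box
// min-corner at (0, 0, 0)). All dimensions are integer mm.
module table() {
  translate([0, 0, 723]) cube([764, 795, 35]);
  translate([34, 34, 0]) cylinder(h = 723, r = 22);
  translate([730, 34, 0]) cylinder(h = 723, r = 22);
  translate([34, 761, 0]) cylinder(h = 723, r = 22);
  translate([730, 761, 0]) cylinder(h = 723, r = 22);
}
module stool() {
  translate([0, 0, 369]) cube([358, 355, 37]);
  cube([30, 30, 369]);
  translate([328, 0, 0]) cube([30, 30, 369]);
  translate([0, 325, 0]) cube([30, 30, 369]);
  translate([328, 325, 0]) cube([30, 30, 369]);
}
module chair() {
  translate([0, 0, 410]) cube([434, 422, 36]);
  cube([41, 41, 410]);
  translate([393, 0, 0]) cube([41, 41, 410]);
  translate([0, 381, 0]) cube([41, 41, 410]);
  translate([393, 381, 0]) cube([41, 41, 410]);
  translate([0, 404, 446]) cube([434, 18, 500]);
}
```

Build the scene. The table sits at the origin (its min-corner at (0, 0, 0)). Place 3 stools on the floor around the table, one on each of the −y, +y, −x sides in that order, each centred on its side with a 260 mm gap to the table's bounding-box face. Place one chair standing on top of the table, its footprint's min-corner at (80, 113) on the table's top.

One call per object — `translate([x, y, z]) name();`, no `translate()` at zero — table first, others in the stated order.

table();
translate([203, -615, 0]) stool();
translate([203, 1055, 0]) stool();
translate([-618, 220, 0]) stool();
translate([80, 113, 758]) chair();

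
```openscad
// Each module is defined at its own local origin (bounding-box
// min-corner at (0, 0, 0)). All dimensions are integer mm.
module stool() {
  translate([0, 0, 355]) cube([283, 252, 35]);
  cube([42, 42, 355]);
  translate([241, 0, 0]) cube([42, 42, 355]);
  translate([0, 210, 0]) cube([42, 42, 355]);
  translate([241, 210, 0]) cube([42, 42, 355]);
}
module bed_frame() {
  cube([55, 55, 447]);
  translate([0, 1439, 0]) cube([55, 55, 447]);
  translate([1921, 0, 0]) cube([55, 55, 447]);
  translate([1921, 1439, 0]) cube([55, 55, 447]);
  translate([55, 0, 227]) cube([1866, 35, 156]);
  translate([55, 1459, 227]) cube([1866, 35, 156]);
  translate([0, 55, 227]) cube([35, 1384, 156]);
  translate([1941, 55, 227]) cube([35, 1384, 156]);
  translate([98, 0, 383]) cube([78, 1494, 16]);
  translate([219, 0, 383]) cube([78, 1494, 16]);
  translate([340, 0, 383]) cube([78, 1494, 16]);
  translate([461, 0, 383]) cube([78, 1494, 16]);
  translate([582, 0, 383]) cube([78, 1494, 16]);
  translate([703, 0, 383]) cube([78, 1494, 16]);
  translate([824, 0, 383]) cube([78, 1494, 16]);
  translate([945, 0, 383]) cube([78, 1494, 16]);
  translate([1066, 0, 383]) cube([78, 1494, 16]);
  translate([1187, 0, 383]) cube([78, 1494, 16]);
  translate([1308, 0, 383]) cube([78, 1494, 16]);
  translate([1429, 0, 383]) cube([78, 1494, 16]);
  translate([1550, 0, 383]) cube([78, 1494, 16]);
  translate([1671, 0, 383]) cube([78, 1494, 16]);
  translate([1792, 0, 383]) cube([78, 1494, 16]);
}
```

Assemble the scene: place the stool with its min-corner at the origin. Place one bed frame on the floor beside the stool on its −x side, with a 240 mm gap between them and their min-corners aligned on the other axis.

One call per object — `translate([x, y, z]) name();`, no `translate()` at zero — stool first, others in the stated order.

stool();
translate([-2216, 0, 0]) bed_frame();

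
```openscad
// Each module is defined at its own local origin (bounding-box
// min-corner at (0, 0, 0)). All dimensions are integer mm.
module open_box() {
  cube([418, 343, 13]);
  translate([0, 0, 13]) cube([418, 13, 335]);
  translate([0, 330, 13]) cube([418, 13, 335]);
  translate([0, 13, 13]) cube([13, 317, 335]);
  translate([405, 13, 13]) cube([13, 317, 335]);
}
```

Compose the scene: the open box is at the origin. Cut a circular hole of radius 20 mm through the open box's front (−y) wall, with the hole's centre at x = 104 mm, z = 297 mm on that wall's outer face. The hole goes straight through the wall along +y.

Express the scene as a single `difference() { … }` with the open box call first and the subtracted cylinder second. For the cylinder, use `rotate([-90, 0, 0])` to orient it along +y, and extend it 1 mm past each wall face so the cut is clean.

difference() {
  open_box();
  translate([104, -1, 297]) rotate([-90, 0, 0]) cylinder(h = 15, r = 20);
}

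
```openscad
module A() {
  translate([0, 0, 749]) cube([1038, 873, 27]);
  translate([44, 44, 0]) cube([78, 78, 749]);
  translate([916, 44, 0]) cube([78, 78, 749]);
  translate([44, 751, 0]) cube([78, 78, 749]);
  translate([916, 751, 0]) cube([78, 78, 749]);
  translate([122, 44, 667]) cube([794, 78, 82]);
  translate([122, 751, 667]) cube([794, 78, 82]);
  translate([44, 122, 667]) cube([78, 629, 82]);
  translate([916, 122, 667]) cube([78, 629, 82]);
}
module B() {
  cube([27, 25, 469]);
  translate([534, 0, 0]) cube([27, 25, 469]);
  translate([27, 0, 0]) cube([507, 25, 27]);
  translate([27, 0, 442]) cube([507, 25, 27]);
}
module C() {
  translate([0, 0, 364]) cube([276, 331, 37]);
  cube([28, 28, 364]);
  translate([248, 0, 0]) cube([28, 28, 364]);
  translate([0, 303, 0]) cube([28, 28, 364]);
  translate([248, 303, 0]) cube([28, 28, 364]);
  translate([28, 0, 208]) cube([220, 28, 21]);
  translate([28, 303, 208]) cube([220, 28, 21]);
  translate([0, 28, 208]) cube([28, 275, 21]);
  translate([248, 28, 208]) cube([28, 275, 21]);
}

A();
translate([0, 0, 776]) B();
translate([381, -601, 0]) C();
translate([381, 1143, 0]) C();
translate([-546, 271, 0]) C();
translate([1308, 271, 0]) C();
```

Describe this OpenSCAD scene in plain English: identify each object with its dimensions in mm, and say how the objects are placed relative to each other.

A is a table with a 1038×873 mm rectangular top, 27 mm thick, top surface at z = 776 mm, supported by four 78×78 mm square legs, each inset 44 mm from the nearest pair of top edges, running from the floor. Four apron rails, 78 mm thick and 82 mm tall, run between adjacent legs with their top edges flush with the underside of the top and their outer faces flush with the legs' outer faces.

B is a rectangular picture frame lying in the x–z plane (depth along y). The opening is 507 mm wide (x) by 415 mm tall (z), surrounded by a border 27 mm wide on all four sides. The frame is 25 mm deep and is made of two full-height vertical stiles with two horizontal rails fitted between them.

C is a four-legged stool. The seat is a 276×331×37 mm slab whose top surface is at z = 401 mm; four square legs, each 28×28 mm in cross-section, run from the floor (z = 0) to the underside of the seat, each flush with a corner of the seat. Four stretchers, 28 mm wide and 21 mm tall, connect adjacent legs with their undersides at z = 208 mm, each running between the inner faces of the legs it joins and aligned with the legs' outer faces on the other axis.

The picture frame is on top of the table. Four stools sit around the table at the −y, +y, −x, +x sides.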